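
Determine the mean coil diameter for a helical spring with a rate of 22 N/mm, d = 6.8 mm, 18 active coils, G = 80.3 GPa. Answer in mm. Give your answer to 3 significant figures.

37.8 mm

D = (Gd⁴/(8N_a·k))^(1/3) = (80.3×10³·6.8⁴/(8·18·22))^(1/3)
  = (54195.8)^(1/3) = 37.8433 mm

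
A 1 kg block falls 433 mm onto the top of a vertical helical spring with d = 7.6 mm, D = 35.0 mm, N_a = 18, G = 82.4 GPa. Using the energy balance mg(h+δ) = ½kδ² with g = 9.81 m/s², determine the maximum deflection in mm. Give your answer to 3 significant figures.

14.0 mm

k = Gd⁴/(8D³N_a) = (82.4×10³)(7.6⁴)/(8·35.0³·18) = 44.526 N/mm
W = mg = 1 × 9.81 = 9.81 N
½kδ² − Wδ − Wh = 0 → δ = (W + √(W² + 2kWh))/k
δ = (9.81 + √(96.236 + 378270))/44.526 = (9.81 + 615.11)/44.526 = 14.035 mm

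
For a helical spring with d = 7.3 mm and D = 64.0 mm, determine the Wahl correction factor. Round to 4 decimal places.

C = D/d = 64.0/7.3 = 8.7671
K_W = (4C−1)/(4C−4) + 0.615/C = 34.068/31.068 + 0.0701 = 1.1667

1.1667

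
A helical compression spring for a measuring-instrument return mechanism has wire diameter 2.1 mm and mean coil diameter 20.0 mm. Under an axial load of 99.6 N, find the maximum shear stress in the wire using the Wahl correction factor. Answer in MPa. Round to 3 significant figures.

631 MPa

Spring index C = D/d = 20.0/2.1 = 9.5238
K_W = (4C−1)/(4C−4) + 0.615/C = 37.095/34.095 + 0.0646 = 1.1526
τ₀ = 8FD/(πd³) = 8·99.6·20.0/(π·2.1³) = 15936/29.094 = 547.74 MPa
τ_max = K·τ₀ = 1.1526 × 547.74 = 631.3 MPa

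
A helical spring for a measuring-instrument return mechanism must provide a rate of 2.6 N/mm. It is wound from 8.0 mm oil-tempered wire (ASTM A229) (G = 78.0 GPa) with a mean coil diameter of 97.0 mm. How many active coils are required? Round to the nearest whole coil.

17

N_a = Gd⁴/(8D³k) = (78.0×10³ × 8.0⁴)/(8 × 97.0³ × 2.6)
    = 3.19488e+08 / 1.89836e+07 = 16.83 → 17 coils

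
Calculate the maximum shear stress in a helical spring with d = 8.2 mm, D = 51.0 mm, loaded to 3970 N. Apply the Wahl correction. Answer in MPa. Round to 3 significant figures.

1160 MPa

Spring index C = D/d = 51.0/8.2 = 6.2195
K_W = (4C−1)/(4C−4) + 0.615/C = 23.878/20.878 + 0.0989 = 1.2426
τ₀ = 8FD/(πd³) = 8·3970·51.0/(π·8.2³) = 1.61976e+06/1732.2 = 935.1 MPa
τ_max = K·τ₀ = 1.2426 × 935.1 = 1161.9 MPa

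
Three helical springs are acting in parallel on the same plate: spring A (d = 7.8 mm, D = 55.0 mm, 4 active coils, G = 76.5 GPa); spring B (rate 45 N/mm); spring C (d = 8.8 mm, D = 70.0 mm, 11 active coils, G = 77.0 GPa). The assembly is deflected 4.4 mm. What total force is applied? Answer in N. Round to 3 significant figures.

k_A = Gd⁴/(8D³N_a) = (76.5×10³)(7.8⁴)/(8·55.0³·4) = 53.187 N/mm
k_C = Gd⁴/(8D³N_a) = (77.0×10³)(8.8⁴)/(8·70.0³·11) = 15.298 N/mm
Parallel: k_eq = 53.187 + 45 + 15.298 = 113.48 N/mm
F = k_eq·δ = 113.48·4.4 = 499.33 N

499 N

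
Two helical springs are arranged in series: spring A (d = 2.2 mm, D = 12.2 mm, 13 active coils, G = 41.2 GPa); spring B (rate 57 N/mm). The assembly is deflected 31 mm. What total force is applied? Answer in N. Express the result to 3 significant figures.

k_A = Gd⁴/(8D³N_a) = (41.2×10³)(2.2⁴)/(8·12.2³·13) = 5.1106 N/mm
Series: 1/k_eq = 1/5.1106 + 1/57 = 0.21321; k_eq = 4.6901 N/mm
F = k_eq·δ = 4.6901·31 = 145.39 N

145 N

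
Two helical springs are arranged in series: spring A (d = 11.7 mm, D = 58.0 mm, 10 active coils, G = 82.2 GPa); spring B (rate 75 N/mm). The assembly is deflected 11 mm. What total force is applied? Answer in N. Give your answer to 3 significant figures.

469 N

k_A = Gd⁴/(8D³N_a) = (82.2×10³)(11.7⁴)/(8·58.0³·10) = 98.683 N/mm
Series: 1/k_eq = 1/98.683 + 1/75 = 0.023467; k_eq = 42.613 N/mm
F = k_eq·δ = 42.613·11 = 468.75 N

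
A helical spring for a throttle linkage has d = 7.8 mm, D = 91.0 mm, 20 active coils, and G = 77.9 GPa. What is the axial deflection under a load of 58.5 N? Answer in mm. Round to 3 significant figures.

k = Gd⁴/(8D³N_a) = (77.9×10³)(7.8⁴)/(8·91.0³·20) = 2.3915 N/mm
δ = F/k = 58.5 / 2.3915 = 24.462 mm

24.5 mm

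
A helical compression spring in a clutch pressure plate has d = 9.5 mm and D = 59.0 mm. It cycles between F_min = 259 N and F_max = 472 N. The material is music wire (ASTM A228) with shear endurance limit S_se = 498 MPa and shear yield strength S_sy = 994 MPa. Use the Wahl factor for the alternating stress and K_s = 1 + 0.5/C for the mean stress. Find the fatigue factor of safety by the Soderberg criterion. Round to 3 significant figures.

8.61

C = D/d = 59.0/9.5 = 6.2105; K_W = (4C−1)/(4C−4)+0.615/C = 1.2430; K_s = 1+0.5/C = 1.0805
F_a = (F_max−F_min)/2 = 106.5 N; F_m = (F_max+F_min)/2 = 365.5 N
τ_a = K_W·8F_aD/(πd³) = 1.2430 × 18.663 = 23.197 MPa
τ_m = K_s·8F_mD/(πd³) = 1.0805 × 64.048 = 69.205 MPa
Soderberg: 1/n_f = τ_a/S_se + τ_m/S_sy = 23.197/498 + 69.205/994 = 0.04658 + 0.06962 = 0.1162
n_f = 1/0.1162 = 8.606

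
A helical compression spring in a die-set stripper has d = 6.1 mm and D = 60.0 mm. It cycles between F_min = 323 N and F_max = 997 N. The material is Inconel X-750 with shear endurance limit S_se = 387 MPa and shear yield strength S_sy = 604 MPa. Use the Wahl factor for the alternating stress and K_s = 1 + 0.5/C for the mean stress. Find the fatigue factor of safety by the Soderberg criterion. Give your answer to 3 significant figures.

C = D/d = 60.0/6.1 = 9.8361; K_W = (4C−1)/(4C−4)+0.615/C = 1.1474; K_s = 1+0.5/C = 1.0508
F_a = (F_max−F_min)/2 = 337 N; F_m = (F_max+F_min)/2 = 660 N
τ_a = K_W·8F_aD/(πd³) = 1.1474 × 226.85 = 260.28 MPa
τ_m = K_s·8F_mD/(πd³) = 1.0508 × 444.27 = 466.85 MPa
Soderberg: 1/n_f = τ_a/S_se + τ_m/S_sy = 260.28/387 + 466.85/604 = 0.67257 + 0.77293 = 1.4455
n_f = 1/1.4455 = 0.6918

0.692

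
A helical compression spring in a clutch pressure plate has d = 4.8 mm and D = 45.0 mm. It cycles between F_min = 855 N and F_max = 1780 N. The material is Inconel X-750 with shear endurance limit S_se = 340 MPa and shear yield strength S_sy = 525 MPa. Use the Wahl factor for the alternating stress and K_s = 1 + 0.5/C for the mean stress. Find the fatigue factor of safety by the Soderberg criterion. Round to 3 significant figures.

0.229

C = D/d = 45.0/4.8 = 9.3750; K_W = (4C−1)/(4C−4)+0.615/C = 1.1552; K_s = 1+0.5/C = 1.0533
F_a = (F_max−F_min)/2 = 462.5 N; F_m = (F_max+F_min)/2 = 1317.5 N
τ_a = K_W·8F_aD/(πd³) = 1.1552 × 479.23 = 553.58 MPa
τ_m = K_s·8F_mD/(πd³) = 1.0533 × 1365.1 = 1438 MPa
Soderberg: 1/n_f = τ_a/S_se + τ_m/S_sy = 553.58/340 + 1438/525 = 1.62817 + 2.73896 = 4.3671
n_f = 1/4.3671 = 0.229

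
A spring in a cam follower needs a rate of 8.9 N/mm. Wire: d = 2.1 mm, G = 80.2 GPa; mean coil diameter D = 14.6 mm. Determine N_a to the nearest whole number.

N_a = Gd⁴/(8D³k) = (80.2×10³ × 2.1⁴)/(8 × 14.6³ × 8.9)
    = 1.55974e+06 / 221584 = 7.039 → 7 coils

7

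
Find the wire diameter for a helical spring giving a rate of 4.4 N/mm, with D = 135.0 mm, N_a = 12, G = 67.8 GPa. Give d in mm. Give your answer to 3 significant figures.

11.1 mm

d = (8D³N_a·k / G)^(1/4) = (8·135.0³·12·4.4 / (67.8×10³))^0.25
  = (15328)^0.25 = 11.1269 mm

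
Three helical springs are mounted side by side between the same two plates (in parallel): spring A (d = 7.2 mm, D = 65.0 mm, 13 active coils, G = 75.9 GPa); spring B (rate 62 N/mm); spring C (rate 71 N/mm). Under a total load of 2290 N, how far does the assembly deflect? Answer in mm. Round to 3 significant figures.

k_A = Gd⁴/(8D³N_a) = (75.9×10³)(7.2⁴)/(8·65.0³·13) = 7.1416 N/mm
Parallel: k_eq = 7.1416 + 62 + 71 = 140.14 N/mm
δ = F/k_eq = 2290/140.14 = 16.341 mm

16.3 mm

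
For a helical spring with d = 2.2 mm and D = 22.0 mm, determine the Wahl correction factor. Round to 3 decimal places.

C = D/d = 22.0/2.2 = 10.0000
K_W = (4C−1)/(4C−4) + 0.615/C = 39.000/36.000 + 0.0615 = 1.1448

1.145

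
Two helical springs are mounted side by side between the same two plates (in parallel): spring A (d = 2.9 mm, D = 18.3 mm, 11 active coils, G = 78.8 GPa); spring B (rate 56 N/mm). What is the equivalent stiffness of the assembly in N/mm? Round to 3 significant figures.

66.3 N/mm

k_A = Gd⁴/(8D³N_a) = (78.8×10³)(2.9⁴)/(8·18.3³·11) = 10.334 N/mm
Parallel: k_eq = 10.334 + 56 = 66.334 N/mm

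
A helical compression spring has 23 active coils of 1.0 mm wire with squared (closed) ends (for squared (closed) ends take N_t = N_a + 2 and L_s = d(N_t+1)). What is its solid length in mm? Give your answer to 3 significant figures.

26.0 mm

squared (closed) ends: N_t = N_a + 2 = 23 + 2 = 25
L_s = d·(N_t+1) = 1.0 × 26 = 26 mm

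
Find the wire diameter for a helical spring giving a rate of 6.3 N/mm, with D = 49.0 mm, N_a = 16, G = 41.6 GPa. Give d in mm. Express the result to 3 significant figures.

d = (8D³N_a·k / G)^(1/4) = (8·49.0³·16·6.3 / (41.6×10³))^0.25
  = (2280.6)^0.25 = 6.9105 mm

6.91 mm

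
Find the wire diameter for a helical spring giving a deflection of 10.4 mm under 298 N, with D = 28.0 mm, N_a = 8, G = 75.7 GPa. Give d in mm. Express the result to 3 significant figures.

Required rate k = F/δ = 298/10.4 = 28.654 N/mm
d = (8D³N_a·k / G)^(1/4) = (8·28.0³·8·28.654 / (75.7×10³))^0.25
  = (531.79)^0.25 = 4.8021 mm

4.80 mm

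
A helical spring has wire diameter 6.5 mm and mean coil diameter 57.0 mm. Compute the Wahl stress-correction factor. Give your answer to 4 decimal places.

C = D/d = 57.0/6.5 = 8.7692
K_W = (4C−1)/(4C−4) + 0.615/C = 34.077/31.077 + 0.0701 = 1.1667

1.1667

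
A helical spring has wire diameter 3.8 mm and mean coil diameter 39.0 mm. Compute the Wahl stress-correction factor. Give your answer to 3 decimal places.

C = D/d = 39.0/3.8 = 10.2632
K_W = (4C−1)/(4C−4) + 0.615/C = 40.053/37.053 + 0.0599 = 1.1409

1.141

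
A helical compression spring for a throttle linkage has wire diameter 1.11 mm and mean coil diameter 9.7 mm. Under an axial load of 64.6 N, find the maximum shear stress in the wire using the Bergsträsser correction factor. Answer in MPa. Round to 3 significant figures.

1350 MPa

Spring index C = D/d = 9.7/1.11 = 8.7387
K_B = (4C+2)/(4C−3) = 36.955/31.955 = 1.1565
τ₀ = 8FD/(πd³) = 8·64.6·9.7/(π·1.11³) = 5012.96/4.2965 = 1166.7 MPa
τ_max = K·τ₀ = 1.1565 × 1166.7 = 1349.3 MPa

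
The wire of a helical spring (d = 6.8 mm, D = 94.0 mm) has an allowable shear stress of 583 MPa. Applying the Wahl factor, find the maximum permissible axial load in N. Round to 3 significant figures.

C = D/d = 94.0/6.8 = 13.8235
K_W = (4C−1)/(4C−4) + 0.615/C = 54.294/51.294 + 0.0445 = 1.1030
τ_max = K·8FD/(πd³) → F_max = τ_allow·πd³/(8DK)
F_max = 583·π·6.8³/(8·94.0·1.1030) = 5.759e+05/829.44 = 694.32 N

694 N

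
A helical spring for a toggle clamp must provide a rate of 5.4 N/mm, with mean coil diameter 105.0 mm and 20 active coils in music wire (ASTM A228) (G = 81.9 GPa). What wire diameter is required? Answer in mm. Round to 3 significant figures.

d = (8D³N_a·k / G)^(1/4) = (8·105.0³·20·5.4 / (81.9×10³))^0.25
  = (12212)^0.25 = 10.5123 mm

10.5 mm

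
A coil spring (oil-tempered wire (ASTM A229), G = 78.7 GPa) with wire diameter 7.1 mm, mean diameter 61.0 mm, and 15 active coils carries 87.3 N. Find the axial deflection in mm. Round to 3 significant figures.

k = Gd⁴/(8D³N_a) = (78.7×10³)(7.1⁴)/(8·61.0³·15) = 7.3424 N/mm
δ = F/k = 87.3 / 7.3424 = 11.89 mm

11.9 mm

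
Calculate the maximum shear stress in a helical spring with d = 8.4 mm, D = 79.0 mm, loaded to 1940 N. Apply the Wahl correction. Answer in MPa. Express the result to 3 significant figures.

760 MPa

Spring index C = D/d = 79.0/8.4 = 9.4048
K_W = (4C−1)/(4C−4) + 0.615/C = 36.619/33.619 + 0.0654 = 1.1546
τ₀ = 8FD/(πd³) = 8·1940·79.0/(π·8.4³) = 1.22608e+06/1862 = 658.46 MPa
τ_max = K·τ₀ = 1.1546 × 658.46 = 760.28 MPa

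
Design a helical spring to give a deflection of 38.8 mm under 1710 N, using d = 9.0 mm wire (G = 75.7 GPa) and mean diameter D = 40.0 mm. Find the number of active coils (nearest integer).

22

Required rate k = F/δ = 1710/38.8 = 44.072 N/mm
N_a = Gd⁴/(8D³k) = (75.7×10³ × 9.0⁴)/(8 × 40.0³ × 44.072)
    = 4.96668e+08 / 2.25649e+07 = 22.01 → 22 coils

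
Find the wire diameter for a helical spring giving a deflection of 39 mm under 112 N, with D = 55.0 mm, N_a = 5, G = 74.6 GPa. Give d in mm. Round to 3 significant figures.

Required rate k = F/δ = 112/39 = 2.8718 N/mm
d = (8D³N_a·k / G)^(1/4) = (8·55.0³·5·2.8718 / (74.6×10³))^0.25
  = (256.19)^0.25 = 4.0007 mm

4.00 mm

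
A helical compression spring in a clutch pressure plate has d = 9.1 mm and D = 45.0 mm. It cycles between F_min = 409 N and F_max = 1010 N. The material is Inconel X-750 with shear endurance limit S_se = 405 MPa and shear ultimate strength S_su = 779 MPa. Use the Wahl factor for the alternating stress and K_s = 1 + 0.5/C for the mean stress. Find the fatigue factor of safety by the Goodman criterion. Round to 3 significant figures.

3.32

C = D/d = 45.0/9.1 = 4.9451; K_W = (4C−1)/(4C−4)+0.615/C = 1.3145; K_s = 1+0.5/C = 1.1011
F_a = (F_max−F_min)/2 = 300.5 N; F_m = (F_max+F_min)/2 = 709.5 N
τ_a = K_W·8F_aD/(πd³) = 1.3145 × 45.695 = 60.066 MPa
τ_m = K_s·8F_mD/(πd³) = 1.1011 × 107.89 = 118.8 MPa
Goodman: 1/n_f = τ_a/S_se + τ_m/S_su = 60.066/405 + 118.8/779 = 0.14831 + 0.15250 = 0.30081
n_f = 1/0.30081 = 3.324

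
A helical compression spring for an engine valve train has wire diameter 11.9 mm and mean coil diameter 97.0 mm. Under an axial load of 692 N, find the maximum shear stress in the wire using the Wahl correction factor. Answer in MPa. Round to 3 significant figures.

Spring index C = D/d = 97.0/11.9 = 8.1513
K_W = (4C−1)/(4C−4) + 0.615/C = 31.605/28.605 + 0.0754 = 1.1803
τ₀ = 8FD/(πd³) = 8·692·97.0/(π·11.9³) = 536992/5294.1 = 101.43 MPa
τ_max = K·τ₀ = 1.1803 × 101.43 = 119.72 MPa

120 MPa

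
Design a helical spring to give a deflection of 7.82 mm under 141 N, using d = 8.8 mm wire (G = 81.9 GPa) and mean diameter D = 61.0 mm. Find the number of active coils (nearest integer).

Required rate k = F/δ = 141/7.82 = 18.031 N/mm
N_a = Gd⁴/(8D³k) = (81.9×10³ × 8.8⁴)/(8 × 61.0³ × 18.031)
    = 4.9115e+08 / 3.2741e+07 = 15 → 15 coils

15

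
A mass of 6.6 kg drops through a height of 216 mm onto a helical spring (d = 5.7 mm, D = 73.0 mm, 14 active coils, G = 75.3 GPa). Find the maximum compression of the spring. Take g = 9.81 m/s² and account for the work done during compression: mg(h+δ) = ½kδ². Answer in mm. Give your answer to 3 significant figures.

k = Gd⁴/(8D³N_a) = (75.3×10³)(5.7⁴)/(8·73.0³·14) = 1.8243 N/mm
W = mg = 6.6 × 9.81 = 64.746 N
½kδ² − Wδ − Wh = 0 → δ = (W + √(W² + 2kWh))/k
δ = (64.746 + √(4192 + 51027.5))/1.8243 = (64.746 + 234.99)/1.8243 = 164.3 mm

164 mm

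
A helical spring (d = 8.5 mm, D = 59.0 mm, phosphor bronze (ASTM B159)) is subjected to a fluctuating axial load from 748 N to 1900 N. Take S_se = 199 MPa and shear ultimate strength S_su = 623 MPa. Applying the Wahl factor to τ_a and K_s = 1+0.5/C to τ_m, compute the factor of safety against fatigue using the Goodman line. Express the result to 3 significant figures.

0.705

C = D/d = 59.0/8.5 = 6.9412; K_W = (4C−1)/(4C−4)+0.615/C = 1.2148; K_s = 1+0.5/C = 1.0720
F_a = (F_max−F_min)/2 = 576 N; F_m = (F_max+F_min)/2 = 1324 N
τ_a = K_W·8F_aD/(πd³) = 1.2148 × 140.92 = 171.19 MPa
τ_m = K_s·8F_mD/(πd³) = 1.0720 × 323.91 = 347.24 MPa
Goodman: 1/n_f = τ_a/S_se + τ_m/S_su = 171.19/199 + 347.24/623 = 0.86025 + 0.55737 = 1.4176
n_f = 1/1.4176 = 0.7054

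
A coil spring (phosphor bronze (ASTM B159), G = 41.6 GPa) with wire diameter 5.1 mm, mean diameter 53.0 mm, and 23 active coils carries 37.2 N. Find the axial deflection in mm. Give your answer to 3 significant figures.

k = Gd⁴/(8D³N_a) = (41.6×10³)(5.1⁴)/(8·53.0³·23) = 1.0274 N/mm
δ = F/k = 37.2 / 1.0274 = 36.209 mm

36.2 mm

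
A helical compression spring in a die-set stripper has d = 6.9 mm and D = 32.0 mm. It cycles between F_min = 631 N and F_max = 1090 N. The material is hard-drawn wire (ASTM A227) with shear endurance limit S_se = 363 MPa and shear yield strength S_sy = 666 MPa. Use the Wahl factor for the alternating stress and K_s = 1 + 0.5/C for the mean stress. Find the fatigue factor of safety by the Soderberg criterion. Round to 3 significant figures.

1.77

C = D/d = 32.0/6.9 = 4.6377; K_W = (4C−1)/(4C−4)+0.615/C = 1.3388; K_s = 1+0.5/C = 1.1078
F_a = (F_max−F_min)/2 = 229.5 N; F_m = (F_max+F_min)/2 = 860.5 N
τ_a = K_W·8F_aD/(πd³) = 1.3388 × 56.928 = 76.214 MPa
τ_m = K_s·8F_mD/(πd³) = 1.1078 × 213.45 = 236.46 MPa
Soderberg: 1/n_f = τ_a/S_se + τ_m/S_sy = 76.214/363 + 236.46/666 = 0.20996 + 0.35505 = 0.565
n_f = 1/0.565 = 1.77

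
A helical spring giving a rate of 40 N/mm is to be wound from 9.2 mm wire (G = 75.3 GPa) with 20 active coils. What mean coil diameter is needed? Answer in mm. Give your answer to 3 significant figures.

D = (Gd⁴/(8N_a·k))^(1/3) = (75.3×10³·9.2⁴/(8·20·40))^(1/3)
  = (84288.1)^(1/3) = 43.8452 mm

43.8 mm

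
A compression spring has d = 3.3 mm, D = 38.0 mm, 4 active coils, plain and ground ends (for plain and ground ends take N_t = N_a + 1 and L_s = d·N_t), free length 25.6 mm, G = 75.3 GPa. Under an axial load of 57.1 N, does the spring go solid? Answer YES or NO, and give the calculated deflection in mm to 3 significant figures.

YES, δ = 11.2 mm

k = Gd⁴/(8D³N_a) = (75.3×10³)(3.3⁴)/(8·38.0³·4) = 5.0857 N/mm
N_t = 5; L_s = 3.3·5 = 16.5 mm; δ_solid = L₀ − L_s = 25.6 − 16.5 = 9.1 mm
δ = F/k = 57.1/5.0857 = 11.228 mm
δ ≥ δ_solid → spring goes solid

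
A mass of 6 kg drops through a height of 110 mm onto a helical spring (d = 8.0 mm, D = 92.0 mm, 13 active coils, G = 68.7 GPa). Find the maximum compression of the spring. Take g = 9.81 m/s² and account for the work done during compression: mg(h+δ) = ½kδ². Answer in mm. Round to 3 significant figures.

80.3 mm

k = Gd⁴/(8D³N_a) = (68.7×10³)(8.0⁴)/(8·92.0³·13) = 3.4747 N/mm
W = mg = 6 × 9.81 = 58.86 N
½kδ² − Wδ − Wh = 0 → δ = (W + √(W² + 2kWh))/k
δ = (58.86 + √(3464.5 + 44994.8))/3.4747 = (58.86 + 220.13)/3.4747 = 80.293 mm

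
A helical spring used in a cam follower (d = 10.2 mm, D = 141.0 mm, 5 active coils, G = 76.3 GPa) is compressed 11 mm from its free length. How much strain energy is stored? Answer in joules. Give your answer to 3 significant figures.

k = Gd⁴/(8D³N_a) = (76.3×10³)(10.2⁴)/(8·141.0³·5) = 7.3656 N/mm
U = ½kδ² = 0.5 × 7.3656 × 11² = 445.62 N·mm = 0.44562 J

0.446 J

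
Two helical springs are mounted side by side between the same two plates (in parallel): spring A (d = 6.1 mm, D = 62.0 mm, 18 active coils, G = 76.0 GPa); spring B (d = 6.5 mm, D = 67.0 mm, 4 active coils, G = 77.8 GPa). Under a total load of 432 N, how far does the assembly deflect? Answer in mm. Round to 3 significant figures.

k_A = Gd⁴/(8D³N_a) = (76.0×10³)(6.1⁴)/(8·62.0³·18) = 3.0662 N/mm
k_B = Gd⁴/(8D³N_a) = (77.8×10³)(6.5⁴)/(8·67.0³·4) = 14.43 N/mm
Parallel: k_eq = 3.0662 + 14.43 = 17.496 N/mm
δ = F/k_eq = 432/17.496 = 24.691 mm

24.7 mm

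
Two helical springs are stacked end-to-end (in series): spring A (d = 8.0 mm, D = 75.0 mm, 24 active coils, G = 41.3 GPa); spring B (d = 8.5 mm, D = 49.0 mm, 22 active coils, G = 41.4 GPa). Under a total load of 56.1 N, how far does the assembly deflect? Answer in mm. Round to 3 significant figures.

k_A = Gd⁴/(8D³N_a) = (41.3×10³)(8.0⁴)/(8·75.0³·24) = 2.0885 N/mm
k_B = Gd⁴/(8D³N_a) = (41.4×10³)(8.5⁴)/(8·49.0³·22) = 10.437 N/mm
Series: 1/k_eq = 1/2.0885 + 1/10.437 = 0.57464; k_eq = 1.7402 N/mm
δ = F/k_eq = 56.1/1.7402 = 32.237 mm

32.2 mm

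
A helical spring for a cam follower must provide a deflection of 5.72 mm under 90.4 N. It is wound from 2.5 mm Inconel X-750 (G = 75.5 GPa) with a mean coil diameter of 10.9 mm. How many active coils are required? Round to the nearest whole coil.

Required rate k = F/δ = 90.4/5.72 = 15.804 N/mm
N_a = Gd⁴/(8D³k) = (75.5×10³ × 2.5⁴)/(8 × 10.9³ × 15.804)
    = 2.94922e+06 / 163735 = 18.01 → 18 coils

18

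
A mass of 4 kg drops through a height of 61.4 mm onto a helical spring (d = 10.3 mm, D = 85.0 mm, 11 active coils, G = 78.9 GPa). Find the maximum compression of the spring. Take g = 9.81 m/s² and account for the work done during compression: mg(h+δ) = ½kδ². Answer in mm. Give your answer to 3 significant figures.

k = Gd⁴/(8D³N_a) = (78.9×10³)(10.3⁴)/(8·85.0³·11) = 16.432 N/mm
W = mg = 4 × 9.81 = 39.24 N
½kδ² − Wδ − Wh = 0 → δ = (W + √(W² + 2kWh))/k
δ = (39.24 + √(1539.8 + 79179.7))/16.432 = (39.24 + 284.11)/16.432 = 19.678 mm

19.7 mm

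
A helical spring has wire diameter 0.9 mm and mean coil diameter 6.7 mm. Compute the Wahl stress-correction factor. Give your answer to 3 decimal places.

C = D/d = 6.7/0.9 = 7.4444
K_W = (4C−1)/(4C−4) + 0.615/C = 28.778/25.778 + 0.0826 = 1.1990

1.199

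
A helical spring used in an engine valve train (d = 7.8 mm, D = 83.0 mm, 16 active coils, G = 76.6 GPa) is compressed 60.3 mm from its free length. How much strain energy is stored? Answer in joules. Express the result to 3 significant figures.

7.04 J

k = Gd⁴/(8D³N_a) = (76.6×10³)(7.8⁴)/(8·83.0³·16) = 3.874 N/mm
U = ½kδ² = 0.5 × 3.874 × 60.3² = 7043.2 N·mm = 7.0432 J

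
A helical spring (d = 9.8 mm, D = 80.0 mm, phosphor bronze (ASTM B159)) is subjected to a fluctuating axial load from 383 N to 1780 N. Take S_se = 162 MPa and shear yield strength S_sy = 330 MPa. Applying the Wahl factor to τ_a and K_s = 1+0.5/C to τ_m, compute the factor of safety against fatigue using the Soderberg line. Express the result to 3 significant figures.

C = D/d = 80.0/9.8 = 8.1633; K_W = (4C−1)/(4C−4)+0.615/C = 1.1800; K_s = 1+0.5/C = 1.0613
F_a = (F_max−F_min)/2 = 698.5 N; F_m = (F_max+F_min)/2 = 1081.5 N
τ_a = K_W·8F_aD/(πd³) = 1.1800 × 151.19 = 178.41 MPa
τ_m = K_s·8F_mD/(πd³) = 1.0613 × 234.09 = 248.43 MPa
Soderberg: 1/n_f = τ_a/S_se + τ_m/S_sy = 178.41/162 + 248.43/330 = 1.10128 + 0.75280 = 1.8541
n_f = 1/1.8541 = 0.5393

0.539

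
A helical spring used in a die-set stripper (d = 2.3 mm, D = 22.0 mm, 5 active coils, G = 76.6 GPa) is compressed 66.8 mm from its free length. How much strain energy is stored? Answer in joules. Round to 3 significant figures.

k = Gd⁴/(8D³N_a) = (76.6×10³)(2.3⁴)/(8·22.0³·5) = 5.0328 N/mm
U = ½kδ² = 0.5 × 5.0328 × 66.8² = 11229 N·mm = 11.229 J

11.2 J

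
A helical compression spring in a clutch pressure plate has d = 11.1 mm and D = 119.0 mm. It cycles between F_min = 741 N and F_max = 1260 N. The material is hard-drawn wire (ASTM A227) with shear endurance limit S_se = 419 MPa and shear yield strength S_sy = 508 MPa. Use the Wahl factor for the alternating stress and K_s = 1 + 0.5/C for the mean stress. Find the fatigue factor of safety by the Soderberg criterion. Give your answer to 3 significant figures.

1.63

C = D/d = 119.0/11.1 = 10.7207; K_W = (4C−1)/(4C−4)+0.615/C = 1.1345; K_s = 1+0.5/C = 1.0466
F_a = (F_max−F_min)/2 = 259.5 N; F_m = (F_max+F_min)/2 = 1000.5 N
τ_a = K_W·8F_aD/(πd³) = 1.1345 × 57.498 = 65.233 MPa
τ_m = K_s·8F_mD/(πd³) = 1.0466 × 221.68 = 232.02 MPa
Soderberg: 1/n_f = τ_a/S_se + τ_m/S_sy = 65.233/419 + 232.02/508 = 0.15569 + 0.45674 = 0.61243
n_f = 1/0.61243 = 1.633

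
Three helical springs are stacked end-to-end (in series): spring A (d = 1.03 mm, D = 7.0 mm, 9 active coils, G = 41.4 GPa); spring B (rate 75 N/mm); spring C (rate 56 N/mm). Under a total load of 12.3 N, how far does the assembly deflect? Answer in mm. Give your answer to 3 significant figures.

k_A = Gd⁴/(8D³N_a) = (41.4×10³)(1.03⁴)/(8·7.0³·9) = 1.8868 N/mm
Series: 1/k_eq = 1/1.8868 + 1/75 + 1/56 = 0.56119; k_eq = 1.7819 N/mm
δ = F/k_eq = 12.3/1.7819 = 6.9027 mm

6.90 mm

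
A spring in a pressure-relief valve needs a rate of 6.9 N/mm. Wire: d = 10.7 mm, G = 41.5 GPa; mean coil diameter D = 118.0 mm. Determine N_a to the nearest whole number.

N_a = Gd⁴/(8D³k) = (41.5×10³ × 10.7⁴)/(8 × 118.0³ × 6.9)
    = 5.4398e+08 / 9.06954e+07 = 5.998 → 6 coils

6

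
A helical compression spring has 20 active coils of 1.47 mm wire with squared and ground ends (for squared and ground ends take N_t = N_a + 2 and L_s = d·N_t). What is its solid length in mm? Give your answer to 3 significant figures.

squared and ground ends: N_t = N_a + 2 = 20 + 2 = 22
L_s = d·N_t = 1.47 × 22 = 32.34 mm

32.3 mm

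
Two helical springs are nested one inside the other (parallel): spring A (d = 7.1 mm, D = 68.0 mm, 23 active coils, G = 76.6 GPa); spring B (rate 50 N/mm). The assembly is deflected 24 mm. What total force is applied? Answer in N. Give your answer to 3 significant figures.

1280 N

k_A = Gd⁴/(8D³N_a) = (76.6×10³)(7.1⁴)/(8·68.0³·23) = 3.3645 N/mm
Parallel: k_eq = 3.3645 + 50 = 53.364 N/mm
F = k_eq·δ = 53.364·24 = 1280.7 N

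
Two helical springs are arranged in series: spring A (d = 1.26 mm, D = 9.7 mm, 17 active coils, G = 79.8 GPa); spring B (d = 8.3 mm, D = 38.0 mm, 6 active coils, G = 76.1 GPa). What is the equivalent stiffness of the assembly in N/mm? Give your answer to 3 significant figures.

k_A = Gd⁴/(8D³N_a) = (79.8×10³)(1.26⁴)/(8·9.7³·17) = 1.6204 N/mm
k_B = Gd⁴/(8D³N_a) = (76.1×10³)(8.3⁴)/(8·38.0³·6) = 137.12 N/mm
Series: 1/k_eq = 1/1.6204 + 1/137.12 = 0.62441; k_eq = 1.6015 N/mm

1.60 N/mm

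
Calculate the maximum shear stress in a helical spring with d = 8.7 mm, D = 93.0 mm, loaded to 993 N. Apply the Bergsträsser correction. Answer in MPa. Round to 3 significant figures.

Spring index C = D/d = 93.0/8.7 = 10.6897
K_B = (4C+2)/(4C−3) = 44.759/39.759 = 1.1258
τ₀ = 8FD/(πd³) = 8·993·93.0/(π·8.7³) = 738792/2068.7 = 357.12 MPa
τ_max = K·τ₀ = 1.1258 × 357.12 = 402.03 MPa

402 MPa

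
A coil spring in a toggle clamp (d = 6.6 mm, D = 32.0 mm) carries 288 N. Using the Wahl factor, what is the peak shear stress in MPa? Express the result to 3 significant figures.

Spring index C = D/d = 32.0/6.6 = 4.8485
K_W = (4C−1)/(4C−4) + 0.615/C = 18.394/15.394 + 0.1268 = 1.3217
τ₀ = 8FD/(πd³) = 8·288·32.0/(π·6.6³) = 73728/903.2 = 81.63 MPa
τ_max = K·τ₀ = 1.3217 × 81.63 = 107.89 MPa

108 MPa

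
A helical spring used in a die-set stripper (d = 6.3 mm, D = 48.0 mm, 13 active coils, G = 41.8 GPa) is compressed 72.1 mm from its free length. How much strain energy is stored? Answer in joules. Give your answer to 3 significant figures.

14.9 J

k = Gd⁴/(8D³N_a) = (41.8×10³)(6.3⁴)/(8·48.0³·13) = 5.7251 N/mm
U = ½kδ² = 0.5 × 5.7251 × 72.1² = 14881 N·mm = 14.881 J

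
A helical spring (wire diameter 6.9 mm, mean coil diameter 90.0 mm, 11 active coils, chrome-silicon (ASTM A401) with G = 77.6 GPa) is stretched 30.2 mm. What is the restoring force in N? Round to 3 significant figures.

82.8 N

k = Gd⁴/(8D³N_a) = (77.6×10³)(6.9⁴)/(8·90.0³·11) = 2.7419 N/mm
F = k·δ = 2.7419 × 30.2 = 82.805 N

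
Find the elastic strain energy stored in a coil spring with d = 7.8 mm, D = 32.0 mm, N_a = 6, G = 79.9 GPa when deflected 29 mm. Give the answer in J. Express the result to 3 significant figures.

79.1 J

k = Gd⁴/(8D³N_a) = (79.9×10³)(7.8⁴)/(8·32.0³·6) = 188.03 N/mm
U = ½kδ² = 0.5 × 188.03 × 29² = 79068 N·mm = 79.068 J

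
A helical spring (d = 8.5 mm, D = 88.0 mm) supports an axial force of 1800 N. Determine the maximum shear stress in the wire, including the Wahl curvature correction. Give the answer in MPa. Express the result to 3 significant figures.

748 MPa

Spring index C = D/d = 88.0/8.5 = 10.3529
K_W = (4C−1)/(4C−4) + 0.615/C = 40.412/37.412 + 0.0594 = 1.1396
τ₀ = 8FD/(πd³) = 8·1800·88.0/(π·8.5³) = 1.2672e+06/1929.3 = 656.81 MPa
τ_max = K·τ₀ = 1.1396 × 656.81 = 748.49 MPa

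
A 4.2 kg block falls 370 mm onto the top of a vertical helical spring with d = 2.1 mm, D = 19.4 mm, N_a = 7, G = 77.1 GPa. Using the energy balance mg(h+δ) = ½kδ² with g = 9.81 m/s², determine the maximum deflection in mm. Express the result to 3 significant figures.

103 mm

k = Gd⁴/(8D³N_a) = (77.1×10³)(2.1⁴)/(8·19.4³·7) = 3.6672 N/mm
W = mg = 4.2 × 9.81 = 41.202 N
½kδ² − Wδ − Wh = 0 → δ = (W + √(W² + 2kWh))/k
δ = (41.202 + √(1697.6 + 111812))/3.6672 = (41.202 + 336.91)/3.6672 = 103.11 mm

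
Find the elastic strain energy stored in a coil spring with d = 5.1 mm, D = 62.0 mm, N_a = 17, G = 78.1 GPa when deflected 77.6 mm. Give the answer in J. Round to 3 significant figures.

k = Gd⁴/(8D³N_a) = (78.1×10³)(5.1⁴)/(8·62.0³·17) = 1.6301 N/mm
U = ½kδ² = 0.5 × 1.6301 × 77.6² = 4908.1 N·mm = 4.9081 J

4.91 J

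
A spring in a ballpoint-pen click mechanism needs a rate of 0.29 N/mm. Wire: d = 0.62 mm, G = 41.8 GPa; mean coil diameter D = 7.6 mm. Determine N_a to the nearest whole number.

N_a = Gd⁴/(8D³k) = (41.8×10³ × 0.62⁴)/(8 × 7.6³ × 0.29)
    = 6176.51 / 1018.42 = 6.065 → 6 coils

6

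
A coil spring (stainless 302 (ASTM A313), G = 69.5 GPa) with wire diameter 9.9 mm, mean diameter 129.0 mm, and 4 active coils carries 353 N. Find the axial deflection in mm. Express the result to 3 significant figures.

k = Gd⁴/(8D³N_a) = (69.5×10³)(9.9⁴)/(8·129.0³·4) = 9.7187 N/mm
δ = F/k = 353 / 9.7187 = 36.322 mm

36.3 mm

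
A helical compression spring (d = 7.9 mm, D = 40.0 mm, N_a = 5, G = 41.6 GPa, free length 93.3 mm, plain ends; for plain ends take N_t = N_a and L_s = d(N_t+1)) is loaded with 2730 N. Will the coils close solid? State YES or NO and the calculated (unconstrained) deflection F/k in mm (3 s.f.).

NO, δ = 43.1 mm

k = Gd⁴/(8D³N_a) = (41.6×10³)(7.9⁴)/(8·40.0³·5) = 63.294 N/mm
N_t = 5; L_s = 7.9·6 = 47.4 mm; δ_solid = L₀ − L_s = 93.3 − 47.4 = 45.9 mm
δ = F/k = 2730/63.294 = 43.132 mm
δ < δ_solid → spring does not go solid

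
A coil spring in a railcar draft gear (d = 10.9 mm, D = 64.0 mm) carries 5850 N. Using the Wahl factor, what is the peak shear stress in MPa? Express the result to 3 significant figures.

927 MPa

Spring index C = D/d = 64.0/10.9 = 5.8716
K_W = (4C−1)/(4C−4) + 0.615/C = 22.486/19.486 + 0.1047 = 1.2587
τ₀ = 8FD/(πd³) = 8·5850·64.0/(π·10.9³) = 2.9952e+06/4068.5 = 736.2 MPa
τ_max = K·τ₀ = 1.2587 × 736.2 = 926.65 MPa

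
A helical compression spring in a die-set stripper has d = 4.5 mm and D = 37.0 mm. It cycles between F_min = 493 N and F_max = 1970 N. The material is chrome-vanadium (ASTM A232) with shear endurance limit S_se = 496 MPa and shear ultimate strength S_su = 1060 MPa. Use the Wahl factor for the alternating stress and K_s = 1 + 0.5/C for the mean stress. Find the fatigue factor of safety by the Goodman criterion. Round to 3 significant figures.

C = D/d = 37.0/4.5 = 8.2222; K_W = (4C−1)/(4C−4)+0.615/C = 1.1786; K_s = 1+0.5/C = 1.0608
F_a = (F_max−F_min)/2 = 738.5 N; F_m = (F_max+F_min)/2 = 1231.5 N
τ_a = K_W·8F_aD/(πd³) = 1.1786 × 763.58 = 899.99 MPa
τ_m = K_s·8F_mD/(πd³) = 1.0608 × 1273.3 = 1350.8 MPa
Goodman: 1/n_f = τ_a/S_se + τ_m/S_su = 899.99/496 + 1350.8/1060 = 1.81449 + 1.27430 = 3.0888
n_f = 1/3.0888 = 0.3238

0.324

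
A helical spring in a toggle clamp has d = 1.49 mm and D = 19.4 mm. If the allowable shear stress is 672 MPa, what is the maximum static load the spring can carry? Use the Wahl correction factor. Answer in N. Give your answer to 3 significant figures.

40.6 N

C = D/d = 19.4/1.49 = 13.0201
K_W = (4C−1)/(4C−4) + 0.615/C = 51.081/48.081 + 0.0472 = 1.1096
τ_max = K·8FD/(πd³) → F_max = τ_allow·πd³/(8DK)
F_max = 672·π·1.49³/(8·19.4·1.1096) = 6983.6/172.21 = 40.552 N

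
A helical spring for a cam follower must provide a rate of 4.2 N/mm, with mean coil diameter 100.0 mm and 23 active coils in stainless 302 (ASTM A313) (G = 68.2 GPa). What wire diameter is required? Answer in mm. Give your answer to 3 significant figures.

d = (8D³N_a·k / G)^(1/4) = (8·100.0³·23·4.2 / (68.2×10³))^0.25
  = (11331)^0.25 = 10.3174 mm

10.3 mm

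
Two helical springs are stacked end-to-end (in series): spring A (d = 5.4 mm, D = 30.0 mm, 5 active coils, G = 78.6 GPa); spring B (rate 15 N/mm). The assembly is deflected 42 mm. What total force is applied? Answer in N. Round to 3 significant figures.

507 N

k_A = Gd⁴/(8D³N_a) = (78.6×10³)(5.4⁴)/(8·30.0³·5) = 61.883 N/mm
Series: 1/k_eq = 1/61.883 + 1/15 = 0.082826; k_eq = 12.073 N/mm
F = k_eq·δ = 12.073·42 = 507.09 N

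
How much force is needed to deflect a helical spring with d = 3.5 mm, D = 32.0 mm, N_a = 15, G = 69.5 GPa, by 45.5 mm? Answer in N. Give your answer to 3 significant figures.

121 N

k = Gd⁴/(8D³N_a) = (69.5×10³)(3.5⁴)/(8·32.0³·15) = 2.6523 N/mm
F = k·δ = 2.6523 × 45.5 = 120.68 N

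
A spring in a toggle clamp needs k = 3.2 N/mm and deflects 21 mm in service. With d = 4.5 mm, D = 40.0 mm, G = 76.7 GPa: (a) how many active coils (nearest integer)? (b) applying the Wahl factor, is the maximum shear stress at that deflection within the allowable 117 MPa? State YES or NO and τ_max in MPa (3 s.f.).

N_a = Gd⁴/(8D³k) = (76.7×10³)(4.5⁴)/(8·40.0³·3.2) = 19.2 → N_a = 19
Actual rate k = Gd⁴/(8D³·19) = 3.2331 N/mm
Working load F = kδ = 3.2331·21 = 67.896 N
C = 40.0/4.5 = 8.8889; K_W = (4C−1)/(4C−4)+0.615/C = 1.1643
τ_max = K_W·8FD/(πd³) = 1.1643·75.893 = 88.359 MPa
τ_max ≤ 117 MPa → acceptable

(a) 19 coils; (b) YES, τ_max = 88.4 MPa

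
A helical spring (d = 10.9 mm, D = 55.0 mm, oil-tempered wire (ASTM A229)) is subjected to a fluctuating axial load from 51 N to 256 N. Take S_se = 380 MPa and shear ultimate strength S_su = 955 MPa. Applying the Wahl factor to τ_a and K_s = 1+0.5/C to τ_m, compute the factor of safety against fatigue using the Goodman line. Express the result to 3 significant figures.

17.5

C = D/d = 55.0/10.9 = 5.0459; K_W = (4C−1)/(4C−4)+0.615/C = 1.3073; K_s = 1+0.5/C = 1.0991
F_a = (F_max−F_min)/2 = 102.5 N; F_m = (F_max+F_min)/2 = 153.5 N
τ_a = K_W·8F_aD/(πd³) = 1.3073 × 11.085 = 14.491 MPa
τ_m = K_s·8F_mD/(πd³) = 1.0991 × 16.601 = 18.246 MPa
Goodman: 1/n_f = τ_a/S_se + τ_m/S_su = 14.491/380 + 18.246/955 = 0.03814 + 0.01911 = 0.057241
n_f = 1/0.057241 = 17.47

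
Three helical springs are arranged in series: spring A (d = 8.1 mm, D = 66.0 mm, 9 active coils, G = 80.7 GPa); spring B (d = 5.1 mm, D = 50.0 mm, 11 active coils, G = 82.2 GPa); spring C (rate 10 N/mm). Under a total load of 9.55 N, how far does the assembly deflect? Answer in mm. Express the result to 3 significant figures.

3.41 mm

k_A = Gd⁴/(8D³N_a) = (80.7×10³)(8.1⁴)/(8·66.0³·9) = 16.782 N/mm
k_B = Gd⁴/(8D³N_a) = (82.2×10³)(5.1⁴)/(8·50.0³·11) = 5.0555 N/mm
Series: 1/k_eq = 1/16.782 + 1/5.0555 + 1/10 = 0.35739; k_eq = 2.798 N/mm
δ = F/k_eq = 9.55/2.798 = 3.4131 mm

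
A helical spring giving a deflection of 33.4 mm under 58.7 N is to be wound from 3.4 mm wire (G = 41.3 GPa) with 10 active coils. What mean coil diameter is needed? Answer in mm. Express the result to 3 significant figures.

Required rate k = F/δ = 58.7/33.4 = 1.7575 N/mm
D = (Gd⁴/(8N_a·k))^(1/3) = (41.3×10³·3.4⁴/(8·10·1.7575))^(1/3)
  = (39254)^(1/3) = 33.9856 mm

34.0 mm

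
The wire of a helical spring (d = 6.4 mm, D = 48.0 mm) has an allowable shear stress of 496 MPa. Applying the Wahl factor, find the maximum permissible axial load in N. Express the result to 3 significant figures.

888 N

C = D/d = 48.0/6.4 = 7.5000
K_W = (4C−1)/(4C−4) + 0.615/C = 29.000/26.000 + 0.0820 = 1.1974
τ_max = K·8FD/(πd³) → F_max = τ_allow·πd³/(8DK)
F_max = 496·π·6.4³/(8·48.0·1.1974) = 4.0848e+05/459.8 = 888.4 N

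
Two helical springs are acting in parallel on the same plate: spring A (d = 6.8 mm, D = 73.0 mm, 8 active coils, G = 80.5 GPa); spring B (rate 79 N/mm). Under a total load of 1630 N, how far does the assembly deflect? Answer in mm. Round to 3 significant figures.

k_A = Gd⁴/(8D³N_a) = (80.5×10³)(6.8⁴)/(8·73.0³·8) = 6.9133 N/mm
Parallel: k_eq = 6.9133 + 79 = 85.913 N/mm
δ = F/k_eq = 1630/85.913 = 18.973 mm

19.0 mm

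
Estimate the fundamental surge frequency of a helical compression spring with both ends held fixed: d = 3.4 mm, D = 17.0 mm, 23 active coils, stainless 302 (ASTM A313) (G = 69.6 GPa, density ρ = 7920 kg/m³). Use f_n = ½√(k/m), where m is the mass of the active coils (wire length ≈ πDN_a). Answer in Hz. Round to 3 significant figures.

k = Gd⁴/(8D³N_a) = (69.6×10³)(3.4⁴)/(8·17.0³·23) = 10.289 N/mm = 10289 N/m
Wire length L = πDN_a = π·17.0·23 = 1228.4 mm
m = ρ·(πd²/4)·L = 7920 × 9.0792×10⁻⁶ m² × 1.2284 m = 0.088328 kg
f_n = ½√(k/m) = 0.5·√(10289/0.088328) = 0.5·√(1.1648e+05) = 170.65 Hz

171 Hz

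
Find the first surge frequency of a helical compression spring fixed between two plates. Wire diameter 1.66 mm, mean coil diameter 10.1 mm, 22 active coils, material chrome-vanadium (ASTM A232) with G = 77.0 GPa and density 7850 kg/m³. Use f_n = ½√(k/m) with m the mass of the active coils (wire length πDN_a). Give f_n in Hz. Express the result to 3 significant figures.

261 Hz

k = Gd⁴/(8D³N_a) = (77.0×10³)(1.66⁴)/(8·10.1³·22) = 3.2244 N/mm = 3224.4 N/m
Wire length L = πDN_a = π·10.1·22 = 698.06 mm
m = ρ·(πd²/4)·L = 7850 × 2.1642×10⁻⁶ m² × 0.69806 m = 0.01186 kg
f_n = ½√(k/m) = 0.5·√(3224.4/0.01186) = 0.5·√(2.7188e+05) = 260.71 Hz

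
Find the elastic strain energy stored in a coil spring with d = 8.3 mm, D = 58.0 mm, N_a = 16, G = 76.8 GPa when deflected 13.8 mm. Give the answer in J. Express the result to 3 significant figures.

1.39 J

k = Gd⁴/(8D³N_a) = (76.8×10³)(8.3⁴)/(8·58.0³·16) = 14.594 N/mm
U = ½kδ² = 0.5 × 14.594 × 13.8² = 1389.7 N·mm = 1.3897 J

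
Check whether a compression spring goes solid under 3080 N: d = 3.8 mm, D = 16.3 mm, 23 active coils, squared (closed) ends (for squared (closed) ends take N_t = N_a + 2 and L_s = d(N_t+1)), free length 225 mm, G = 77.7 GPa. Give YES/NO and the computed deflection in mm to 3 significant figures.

k = Gd⁴/(8D³N_a) = (77.7×10³)(3.8⁴)/(8·16.3³·23) = 20.332 N/mm
N_t = 25; L_s = 3.8·26 = 98.8 mm; δ_solid = L₀ − L_s = 225 − 98.8 = 126.2 mm
δ = F/k = 3080/20.332 = 151.49 mm
δ ≥ δ_solid → spring goes solid

YES, δ = 151 mm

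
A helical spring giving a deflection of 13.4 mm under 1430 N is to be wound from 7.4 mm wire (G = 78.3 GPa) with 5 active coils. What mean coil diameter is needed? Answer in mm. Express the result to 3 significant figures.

38.0 mm

Required rate k = F/δ = 1430/13.4 = 106.72 N/mm
D = (Gd⁴/(8N_a·k))^(1/3) = (78.3×10³·7.4⁴/(8·5·106.72))^(1/3)
  = (55004.4)^(1/3) = 38.0305 mm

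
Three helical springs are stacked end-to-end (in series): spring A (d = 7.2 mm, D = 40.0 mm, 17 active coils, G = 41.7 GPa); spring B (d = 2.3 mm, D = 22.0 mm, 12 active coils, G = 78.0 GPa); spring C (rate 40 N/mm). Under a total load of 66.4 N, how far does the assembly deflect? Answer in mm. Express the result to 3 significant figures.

k_A = Gd⁴/(8D³N_a) = (41.7×10³)(7.2⁴)/(8·40.0³·17) = 12.875 N/mm
k_B = Gd⁴/(8D³N_a) = (78.0×10³)(2.3⁴)/(8·22.0³·12) = 2.1353 N/mm
Series: 1/k_eq = 1/12.875 + 1/2.1353 + 1/40 = 0.57098; k_eq = 1.7514 N/mm
δ = F/k_eq = 66.4/1.7514 = 37.913 mm

37.9 mm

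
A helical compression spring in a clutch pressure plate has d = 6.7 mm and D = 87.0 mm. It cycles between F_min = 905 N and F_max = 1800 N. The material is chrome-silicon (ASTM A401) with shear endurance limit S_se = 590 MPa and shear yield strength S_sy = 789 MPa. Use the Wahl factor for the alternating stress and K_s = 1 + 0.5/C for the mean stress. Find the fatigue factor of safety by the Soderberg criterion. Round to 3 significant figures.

C = D/d = 87.0/6.7 = 12.9851; K_W = (4C−1)/(4C−4)+0.615/C = 1.1099; K_s = 1+0.5/C = 1.0385
F_a = (F_max−F_min)/2 = 447.5 N; F_m = (F_max+F_min)/2 = 1352.5 N
τ_a = K_W·8F_aD/(πd³) = 1.1099 × 329.63 = 365.87 MPa
τ_m = K_s·8F_mD/(πd³) = 1.0385 × 996.26 = 1034.6 MPa
Soderberg: 1/n_f = τ_a/S_se + τ_m/S_sy = 365.87/590 + 1034.6/789 = 0.62012 + 1.31131 = 1.9314
n_f = 1/1.9314 = 0.5178

0.518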